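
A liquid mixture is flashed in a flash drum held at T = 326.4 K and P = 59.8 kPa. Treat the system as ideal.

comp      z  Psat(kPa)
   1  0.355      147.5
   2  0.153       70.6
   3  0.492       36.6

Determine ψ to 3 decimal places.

ψ = 0.759

Raoult's law: Kᵢ = Pᵢˢᵃᵗ/P = Pᵢˢᵃᵗ/59.8.
  K_1 = 147.5/59.8 = 2.46656, K_2 = 70.6/59.8 = 1.18060, K_3 = 36.6/59.8 = 0.61204
Iterate (Newton) starting at ψ = 0.56:
  ψ = 0.560: g = 0.0671, g' = -0.355 → ψ = 0.749
  ψ = 0.749: g = 0.0034, g' = -0.324 → ψ = 0.759
Converged at ψ = 0.759.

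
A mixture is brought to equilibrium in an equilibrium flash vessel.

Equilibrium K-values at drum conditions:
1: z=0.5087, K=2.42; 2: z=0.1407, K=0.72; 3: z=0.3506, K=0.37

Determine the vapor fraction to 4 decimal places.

Let ψ = V/F and solve Σ zᵢ(Kᵢ−1)/(1+ψ(Kᵢ−1)) = 0.
Check two-phase: ΣzᵢKᵢ = 1.4621 > 1 and Σzᵢ/Kᵢ = 1.3532 > 1, so g(0) = 0.4621 > 0 and g(1) = -0.3532 < 0.
Iterate (Newton) starting at ψ = 0.5:
  ψ = 0.5000: g = 0.05417, g' = -0.6623 → ψ = 0.5818
  ψ = 0.5818: g = -0.00018, g' = -0.6701 → ψ = 0.5815
Converged at ψ = 0.5815.

ψ = 0.5815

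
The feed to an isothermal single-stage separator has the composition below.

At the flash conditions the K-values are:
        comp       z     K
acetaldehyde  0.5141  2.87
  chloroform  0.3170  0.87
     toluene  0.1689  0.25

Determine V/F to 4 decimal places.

V/F = 0.8246

Iterate (Newton) starting at V/F = 0.53:
  V/F = 0.5300: g = 0.22832, g' = -0.7214 → V/F = 0.8465
  V/F = 0.8465: g = -0.02106, g' = -0.9889 → V/F = 0.8252
  V/F = 0.8252: g = -0.00055, g' = -0.9389 → V/F = 0.8246
Converged at V/F = 0.8246.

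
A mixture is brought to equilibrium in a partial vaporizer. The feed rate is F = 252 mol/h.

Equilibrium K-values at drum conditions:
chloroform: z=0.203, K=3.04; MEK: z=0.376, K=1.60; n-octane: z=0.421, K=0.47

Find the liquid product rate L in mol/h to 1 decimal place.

Material balance + equilibrium reduce to Σ zᵢ(Kᵢ−1)/(1+β(Kᵢ−1)) = 0.
Check two-phase: ΣzᵢKᵢ = 1.417 > 1 and Σzᵢ/Kᵢ = 1.198 > 1, so g(0) = 0.417 > 0 and g(1) = -0.198 < 0.
Newton–Raphson from β = 0.49:
  β = 0.490: g = 0.0800, g' = -0.508 → β = 0.648
  β = 0.648: g = 0.0012, g' = -0.501 → β = 0.650
Converged at β = 0.650.
Then V = β·F = 0.6499·252 = 163.8 mol/h and L = F − V = 88.2 mol/h.

L = 88.2 mol/h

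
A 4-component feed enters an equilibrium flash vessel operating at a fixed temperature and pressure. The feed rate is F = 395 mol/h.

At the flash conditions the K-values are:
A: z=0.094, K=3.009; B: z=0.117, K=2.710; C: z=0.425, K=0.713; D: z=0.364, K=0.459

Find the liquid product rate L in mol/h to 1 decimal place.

Rachford–Rice: g(ψ) = Σ zᵢ(Kᵢ−1)/(1+ψ(Kᵢ−1)) = 0.
g(0) = ΣzᵢKᵢ − 1 = 0.070 and g(1) = 1 − Σzᵢ/Kᵢ = -0.464, so a root lies in (0, 1).
Iterate (Newton) starting at ψ = 0.5:
  ψ = 0.500: g = -0.2103, g' = -0.442 → ψ = 0.024
  ψ = 0.024: g = 0.0500, g' = -0.806 → ψ = 0.086
  ψ = 0.086: g = 0.0038, g' = -0.690 → ψ = 0.092
Converged at ψ = 0.092.
Then V = ψ·F = 0.0916·395 = 36.2 mol/h and L = F − V = 358.8 mol/h.

L = 358.8 mol/h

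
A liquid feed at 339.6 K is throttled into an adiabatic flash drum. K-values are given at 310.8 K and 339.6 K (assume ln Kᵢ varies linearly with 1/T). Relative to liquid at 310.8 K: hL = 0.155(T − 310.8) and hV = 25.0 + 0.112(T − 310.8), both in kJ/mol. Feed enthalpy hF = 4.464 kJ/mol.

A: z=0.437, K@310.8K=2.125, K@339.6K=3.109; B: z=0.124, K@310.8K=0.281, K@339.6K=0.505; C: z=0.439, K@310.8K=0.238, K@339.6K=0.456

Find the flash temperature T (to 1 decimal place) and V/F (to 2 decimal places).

Adiabatic flash: solve Rachford–Rice at each trial T, then check hF = ψ·hV(T) + (1−ψ)·hL(T).
  T = 310.8 K: K = (2.125, 0.281, 0.238), RR gives ψ = 0.080, H_out = 2.006 kJ/mol
  T = 339.6 K: K = (3.109, 0.505, 0.456), RR gives ψ = 0.552, H_out = 17.584 kJ/mol
  T = 325.2 K: K = (2.592, 0.382, 0.334), RR gives ψ = 0.313, H_out = 9.864 kJ/mol
  T = 318.0 K: K = (2.352, 0.329, 0.283), RR gives ψ = 0.202, H_out = 6.099 kJ/mol
  T = 314.4 K: K = (2.237, 0.304, 0.260), RR gives ψ = 0.143, H_out = 4.114 kJ/mol
  T = 316.2 K: K = (2.294, 0.316, 0.271), RR gives ψ = 0.173, H_out = 5.119 kJ/mol
Linear interpolation between T = 314.4 (H_out = 4.114) and T = 316.2 (H_out = 5.119) on hF = 4.464 gives T ≈ 315.0 K, at which ψ = 0.15.

T = 315.0 K, V/F = 0.15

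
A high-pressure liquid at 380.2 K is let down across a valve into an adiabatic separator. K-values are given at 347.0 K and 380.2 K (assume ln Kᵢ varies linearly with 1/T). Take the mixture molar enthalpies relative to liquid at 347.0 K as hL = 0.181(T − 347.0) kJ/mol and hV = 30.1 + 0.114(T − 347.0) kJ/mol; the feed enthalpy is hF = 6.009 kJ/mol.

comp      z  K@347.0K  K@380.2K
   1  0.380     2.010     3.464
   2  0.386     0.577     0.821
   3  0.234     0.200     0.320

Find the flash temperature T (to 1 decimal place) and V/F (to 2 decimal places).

Adiabatic flash: solve Rachford–Rice at each trial T, then check hF = ψ·hV(T) + (1−ψ)·hL(T).
  T = 347.0 K: K = (2.010, 0.577, 0.200), RR gives ψ = 0.056, H_out = 1.687 kJ/mol
  T = 380.2 K: K = (3.464, 0.821, 0.320), RR gives ψ = 0.645, H_out = 23.992 kJ/mol
  T = 363.6 K: K = (2.672, 0.694, 0.256), RR gives ψ = 0.397, H_out = 14.517 kJ/mol
  T = 355.3 K: K = (2.325, 0.634, 0.227), RR gives ψ = 0.248, H_out = 8.820 kJ/mol
  T = 351.1 K: K = (2.162, 0.605, 0.213), RR gives ψ = 0.158, H_out = 5.455 kJ/mol
  T = 353.2 K: K = (2.242, 0.619, 0.220), RR gives ψ = 0.204, H_out = 7.189 kJ/mol
Linear interpolation between T = 351.1 (H_out = 5.455) and T = 353.2 (H_out = 7.189) on hF = 6.009 gives T ≈ 351.8 K, at which ψ = 0.17.

T = 351.8 K, V/F = 0.17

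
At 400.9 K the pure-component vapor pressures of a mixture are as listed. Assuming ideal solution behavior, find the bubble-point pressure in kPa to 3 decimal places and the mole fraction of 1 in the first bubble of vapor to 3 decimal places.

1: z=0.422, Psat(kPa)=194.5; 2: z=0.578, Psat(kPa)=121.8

At the bubble point ψ → 0, so ΣzᵢKᵢ = 1 with Kᵢ = Pᵢˢᵃᵗ/P ⇒ P = ΣzᵢPᵢˢᵃᵗ.
P = 0.422·194.5 + 0.578·121.8 = 152.479 kPa
yᵢ = zᵢPᵢˢᵃᵗ/P ⇒ y_1 = 0.422·194.5/152.479 = 0.538

Pbub = 152.479 kPa, y_1 = 0.538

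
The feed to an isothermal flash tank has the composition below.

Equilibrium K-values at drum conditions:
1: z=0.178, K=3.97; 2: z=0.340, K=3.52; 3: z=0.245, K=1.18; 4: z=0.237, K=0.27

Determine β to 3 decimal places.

Material balance + equilibrium reduce to Σ zᵢ(Kᵢ−1)/(1+β(Kᵢ−1)) = 0.
Check two-phase: ΣzᵢKᵢ = 2.257 > 1 and Σzᵢ/Kᵢ = 1.227 > 1, so g(0) = 1.257 > 0 and g(1) = -0.227 < 0.
Newton iteration, β⁰ = 0.5:
  β = 0.500: g = 0.3599, g' = -0.997 → β = 0.861
  β = 0.861: g = -0.0086, g' = -1.260 → β = 0.854
Converged at β = 0.854.

β = 0.854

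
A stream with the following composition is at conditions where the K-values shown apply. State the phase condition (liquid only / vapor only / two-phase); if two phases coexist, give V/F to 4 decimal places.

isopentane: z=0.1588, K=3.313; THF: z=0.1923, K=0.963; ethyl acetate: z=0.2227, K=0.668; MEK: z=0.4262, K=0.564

two-phase, V/F = 0.1316

ΣzᵢKᵢ = 1.1004; Σzᵢ/Kᵢ = 1.3367.
Both exceed 1, so a two-phase solution exists.
Rachford–Rice: g(ψ) = Σ zᵢ(Kᵢ−1)/(1+ψ(Kᵢ−1)) = 0.
Newton iteration, ψ⁰ = 0.35:
  ψ = 0.3500: g = -0.10717, g' = -0.4040 → ψ = 0.0847
  ψ = 0.0847: g = 0.03096, g' = -0.7076 → ψ = 0.1285
  ψ = 0.1285: g = 0.00193, g' = -0.6229 → ψ = 0.1316
Converged at ψ = 0.1316.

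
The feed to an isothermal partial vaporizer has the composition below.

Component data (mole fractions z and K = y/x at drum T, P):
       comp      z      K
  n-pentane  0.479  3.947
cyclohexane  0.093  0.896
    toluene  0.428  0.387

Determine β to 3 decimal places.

Newton iteration, β⁰ = 0.5:
  β = 0.500: g = 0.1822, g' = -1.015 → β = 0.679
  β = 0.679: g = 0.0102, g' = -0.935 → β = 0.690
Converged at β = 0.690.

β = 0.690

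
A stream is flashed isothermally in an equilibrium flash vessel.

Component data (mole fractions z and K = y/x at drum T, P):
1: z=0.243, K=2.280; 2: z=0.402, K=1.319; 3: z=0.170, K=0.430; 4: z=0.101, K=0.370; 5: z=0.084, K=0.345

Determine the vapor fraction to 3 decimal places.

Rachford–Rice: g(ψ) = Σ zᵢ(Kᵢ−1)/(1+ψ(Kᵢ−1)) = 0.
Feasibility: ΣzᵢKᵢ = 1.224, Σzᵢ/Kᵢ = 1.323 — both > 1, two phases present.
Iterate (Newton) starting at ψ = 0.36:
  ψ = 0.360: g = 0.0517, g' = -0.436 → ψ = 0.479
  ψ = 0.479: g = -0.0004, g' = -0.447 → ψ = 0.478
Converged at ψ = 0.478.

ψ = 0.478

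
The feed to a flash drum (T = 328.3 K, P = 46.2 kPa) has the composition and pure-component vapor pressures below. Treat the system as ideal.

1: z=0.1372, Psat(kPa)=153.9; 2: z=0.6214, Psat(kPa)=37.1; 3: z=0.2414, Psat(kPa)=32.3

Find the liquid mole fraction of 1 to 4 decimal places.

Raoult's law: Kᵢ = Pᵢˢᵃᵗ/P = Pᵢˢᵃᵗ/46.2.
  K_1 = 153.9/46.2 = 3.331169, K_2 = 37.1/46.2 = 0.803030, K_3 = 32.3/46.2 = 0.699134
Material balance + equilibrium reduce to Σ zᵢ(Kᵢ−1)/(1+ψ(Kᵢ−1)) = 0.
Feasibility: ΣzᵢKᵢ = 1.1248, Σzᵢ/Kᵢ = 1.1603 — both > 1, two phases present.
Newton iteration, ψ⁰ = 0.5:
  ψ = 0.5000: g = -0.07357, g' = -0.2189 → ψ = 0.1640
  ψ = 0.1640: g = 0.02851, g' = -0.4402 → ψ = 0.2287
  ψ = 0.2287: g = 0.00243, g' = -0.3688 → ψ = 0.2353
  ψ = 0.2353: g = 0.00002, g' = -0.3627 → ψ = 0.2354
Converged at ψ = 0.2354.
Compositions from xᵢ = zᵢ/(1+ψ(Kᵢ−1)), yᵢ = Kᵢxᵢ:
  1: x = 0.0886, y = 0.2951
  2: x = 0.6516, y = 0.5233
  3: x = 0.2598, y = 0.1816

x_1 = 0.0886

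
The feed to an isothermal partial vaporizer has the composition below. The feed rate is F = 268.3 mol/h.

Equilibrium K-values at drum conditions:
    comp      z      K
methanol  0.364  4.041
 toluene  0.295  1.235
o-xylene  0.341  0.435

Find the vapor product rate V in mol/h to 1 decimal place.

V = 226.4 mol/h

Rachford–Rice: g(ψ) = Σ zᵢ(Kᵢ−1)/(1+ψ(Kᵢ−1)) = 0.
g(0) = ΣzᵢKᵢ − 1 = 0.984 and g(1) = 1 − Σzᵢ/Kᵢ = -0.113, so a root lies in (0, 1).
Newton iteration, ψ⁰ = 0.56:
  ψ = 0.560: g = 0.1889, g' = -0.706 → ψ = 0.827
  ψ = 0.827: g = 0.0110, g' = -0.668 → ψ = 0.844
Converged at ψ = 0.844.
Then V = ψ·F = 0.8439·268.3 = 226.4 mol/h and L = F − V = 41.9 mol/h.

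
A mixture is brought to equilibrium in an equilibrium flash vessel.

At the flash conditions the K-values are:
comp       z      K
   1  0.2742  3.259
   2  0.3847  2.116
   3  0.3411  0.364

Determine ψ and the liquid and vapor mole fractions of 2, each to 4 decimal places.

Material balance + equilibrium reduce to Σ zᵢ(Kᵢ−1)/(1+ψ(Kᵢ−1)) = 0.
Feasibility: ΣzᵢKᵢ = 1.8318, Σzᵢ/Kᵢ = 1.2030 — both > 1, two phases present.
Newton iteration, ψ⁰ = 0.45:
  ψ = 0.4500: g = 0.28904, g' = -0.8272 → ψ = 0.7994
  ψ = 0.7994: g = 0.00634, g' = -0.8825 → ψ = 0.8066
Converged at ψ = 0.8066.
Compositions from xᵢ = zᵢ/(1+ψ(Kᵢ−1)), yᵢ = Kᵢxᵢ:
  1: x = 0.0972, y = 0.3167
  2: x = 0.2025, y = 0.4284
  3: x = 0.7004, y = 0.2549

ψ = 0.8066, x_2 = 0.2025, y_2 = 0.4284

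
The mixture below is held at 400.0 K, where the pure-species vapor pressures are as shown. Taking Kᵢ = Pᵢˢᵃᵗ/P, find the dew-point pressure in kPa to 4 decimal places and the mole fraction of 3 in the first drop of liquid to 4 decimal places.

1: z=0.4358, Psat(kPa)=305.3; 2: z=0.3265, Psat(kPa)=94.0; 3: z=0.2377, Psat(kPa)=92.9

Pdew = 134.0569 kPa, x_3 = 0.3430

At the dew point ψ → 1, so Σzᵢ/Kᵢ = 1 with Kᵢ = Pᵢˢᵃᵗ/P ⇒ 1/P = Σzᵢ/Pᵢˢᵃᵗ.
1/P = 0.4358/305.3 + 0.3265/94.0 + 0.2377/92.9 = 0.0074595 ⇒ P = 134.0569 kPa
xᵢ = zᵢP/Pᵢˢᵃᵗ ⇒ x_3 = 0.2377·134.0569/92.9 = 0.3430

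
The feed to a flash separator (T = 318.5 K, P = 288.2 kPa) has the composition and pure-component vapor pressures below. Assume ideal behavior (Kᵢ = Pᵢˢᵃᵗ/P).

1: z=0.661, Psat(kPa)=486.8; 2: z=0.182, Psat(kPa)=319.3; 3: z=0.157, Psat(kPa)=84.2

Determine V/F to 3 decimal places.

V/F = 0.890

Raoult's law: Kᵢ = Pᵢˢᵃᵗ/P = Pᵢˢᵃᵗ/288.2.
  K_1 = 486.8/288.2 = 1.68910, K_2 = 319.3/288.2 = 1.10791, K_3 = 84.2/288.2 = 0.29216
Material balance + equilibrium reduce to Σ zᵢ(Kᵢ−1)/(1+V/F(Kᵢ−1)) = 0.
g(0) = ΣzᵢKᵢ − 1 = 0.364 and g(1) = 1 − Σzᵢ/Kᵢ = -0.093, so a root lies in (0, 1).
Newton iteration, V/F⁰ = 0.51:
  V/F = 0.510: g = 0.1817, g' = -0.366 → V/F = 1.000
  V/F = 1.000: g = -0.0930, g' = -1.033 → V/F = 0.910
  V/F = 0.910: g = -0.0145, g' = -0.742 → V/F = 0.891
  V/F = 0.891: g = -0.0004, g' = -0.698 → V/F = 0.890
Converged at V/F = 0.890.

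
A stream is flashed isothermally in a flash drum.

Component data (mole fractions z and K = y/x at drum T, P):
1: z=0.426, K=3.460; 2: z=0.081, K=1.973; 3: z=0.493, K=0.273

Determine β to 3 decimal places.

Material balance + equilibrium reduce to Σ zᵢ(Kᵢ−1)/(1+β(Kᵢ−1)) = 0.
g(0) = ΣzᵢKᵢ − 1 = 0.768 and g(1) = 1 − Σzᵢ/Kᵢ = -0.970, so a root lies in (0, 1).
Newton iteration, β⁰ = 0.42:
  β = 0.420: g = 0.0554, g' = -1.202 → β = 0.466
Converged at β = 0.466.

β = 0.466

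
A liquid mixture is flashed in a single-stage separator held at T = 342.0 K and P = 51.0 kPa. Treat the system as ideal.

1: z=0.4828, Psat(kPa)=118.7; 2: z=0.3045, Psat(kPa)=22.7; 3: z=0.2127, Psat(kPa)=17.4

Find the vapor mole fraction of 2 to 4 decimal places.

Raoult's law: Kᵢ = Pᵢˢᵃᵗ/P = Pᵢˢᵃᵗ/51.0.
  K_1 = 118.7/51.0 = 2.327451, K_2 = 22.7/51.0 = 0.445098, K_3 = 17.4/51.0 = 0.341176
Material balance + equilibrium reduce to Σ zᵢ(Kᵢ−1)/(1+V/F(Kᵢ−1)) = 0.
g(0) = ΣzᵢKᵢ − 1 = 0.3318 and g(1) = 1 − Σzᵢ/Kᵢ = -0.5150, so a root lies in (0, 1).
Newton–Raphson from V/F = 0.41:
  V/F = 0.4100: g = 0.00429, g' = -0.6872 → V/F = 0.4162
Converged at V/F = 0.4163.
Compositions from xᵢ = zᵢ/(1+V/F(Kᵢ−1)), yᵢ = Kᵢxᵢ:
  1: x = 0.3110, y = 0.7238
  2: x = 0.3960, y = 0.1762
  3: x = 0.2931, y = 0.1000

y_2 = 0.1762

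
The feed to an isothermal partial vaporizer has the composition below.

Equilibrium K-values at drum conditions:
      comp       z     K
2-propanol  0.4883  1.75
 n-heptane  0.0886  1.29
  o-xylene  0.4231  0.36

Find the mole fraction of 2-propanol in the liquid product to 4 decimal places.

Material balance + equilibrium reduce to Σ zᵢ(Kᵢ−1)/(1+β(Kᵢ−1)) = 0.
Check two-phase: ΣzᵢKᵢ = 1.1211 > 1 and Σzᵢ/Kᵢ = 1.5230 > 1, so g(0) = 0.1211 > 0 and g(1) = -0.5230 < 0.
Newton iteration, β⁰ = 0.39:
  β = 0.3900: g = -0.05442, g' = -0.4782 → β = 0.2762
  β = 0.2762: g = -0.00176, g' = -0.4506 → β = 0.2723
Converged at β = 0.2723.
Compositions from xᵢ = zᵢ/(1+β(Kᵢ−1)), yᵢ = Kᵢxᵢ:
  2-propanol: x = 0.4055, y = 0.7096
  n-heptane: x = 0.0821, y = 0.1059
  o-xylene: x = 0.5124, y = 0.1845

x_2-propanol = 0.4055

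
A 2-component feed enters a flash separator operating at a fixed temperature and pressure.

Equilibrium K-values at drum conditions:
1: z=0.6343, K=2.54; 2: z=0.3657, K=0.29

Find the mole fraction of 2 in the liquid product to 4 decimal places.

x_2 = 0.6844

Let ψ = V/F and solve Σ zᵢ(Kᵢ−1)/(1+ψ(Kᵢ−1)) = 0.
Feasibility: ΣzᵢKᵢ = 1.7172, Σzᵢ/Kᵢ = 1.5108 — both > 1, two phases present.
Binary case is linear: z₁(K₁−1)(1+ψ(K₂−1)) + z₂(K₂−1)(1+ψ(K₁−1)) = 0
⇒ ψ = [z₁(K₁−1)+z₂(K₂−1)] / [−(K₁−1)(K₂−1)] = 0.71717/1.09340 = 0.6559
Compositions from xᵢ = zᵢ/(1+ψ(Kᵢ−1)), yᵢ = Kᵢxᵢ:
  1: x = 0.3156, y = 0.8015
  2: x = 0.6844, y = 0.1985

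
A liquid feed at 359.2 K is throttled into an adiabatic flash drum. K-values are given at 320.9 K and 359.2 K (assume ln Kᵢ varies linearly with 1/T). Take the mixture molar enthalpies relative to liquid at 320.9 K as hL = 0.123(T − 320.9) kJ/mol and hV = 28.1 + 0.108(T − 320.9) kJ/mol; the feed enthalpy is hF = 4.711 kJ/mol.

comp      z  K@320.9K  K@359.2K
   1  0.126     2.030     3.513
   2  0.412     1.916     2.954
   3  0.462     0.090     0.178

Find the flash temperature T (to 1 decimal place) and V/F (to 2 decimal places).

T = 324.6 K, V/F = 0.15

Adiabatic flash: solve Rachford–Rice at each trial T, then check hF = ψ·hV(T) + (1−ψ)·hL(T).
  T = 320.9 K: K = (2.030, 1.916, 0.090), RR gives ψ = 0.101, H_out = 2.839 kJ/mol
  T = 359.2 K: K = (3.513, 2.954, 0.178), RR gives ψ = 0.432, H_out = 16.592 kJ/mol
  T = 340.0 K: K = (2.710, 2.407, 0.129), RR gives ψ = 0.304, H_out = 10.813 kJ/mol
  T = 330.4 K: K = (2.354, 2.153, 0.108), RR gives ψ = 0.218, H_out = 7.261 kJ/mol
  T = 325.6 K: K = (2.186, 2.032, 0.099), RR gives ψ = 0.164, H_out = 5.177 kJ/mol
  T = 323.2 K: K = (2.106, 1.972, 0.094), RR gives ψ = 0.133, H_out = 4.026 kJ/mol
Linear interpolation between T = 323.2 (H_out = 4.026) and T = 325.6 (H_out = 5.177) on hF = 4.711 gives T ≈ 324.6 K, at which ψ = 0.15.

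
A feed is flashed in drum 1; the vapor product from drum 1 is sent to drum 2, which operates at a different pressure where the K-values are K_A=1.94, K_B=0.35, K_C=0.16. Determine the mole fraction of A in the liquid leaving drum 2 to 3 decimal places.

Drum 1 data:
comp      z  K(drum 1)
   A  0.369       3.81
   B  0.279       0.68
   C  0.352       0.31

x_A (drum 2) = 0.439

Drum 1:
Material balance + equilibrium reduce to Σ zᵢ(Kᵢ−1)/(1+ψ₁(Kᵢ−1)) = 0.
Feasibility: ΣzᵢKᵢ = 1.705, Σzᵢ/Kᵢ = 1.643 — both > 1, two phases present.
Newton–Raphson from ψ₁ = 0.68:
  ψ₁ = 0.680: g = -0.2155, g' = -0.985 → ψ₁ = 0.461
  ψ₁ = 0.461: g = -0.0095, g' = -0.953 → ψ₁ = 0.451
Converged at ψ₁ = 0.451.
Drum-1 compositions:
  A: x = 0.163, y = 0.620
  B: x = 0.326, y = 0.222
  C: x = 0.511, y = 0.158
Drum-2 feed = drum-1 vapor: z₂ = (0.6198, 0.2218, 0.1585).
Drum 2:
Rachford–Rice: g(ψ₂) = Σ zᵢ(Kᵢ−1)/(1+ψ₂(Kᵢ−1)) = 0.
Check two-phase: ΣzᵢKᵢ = 1.305 > 1 and Σzᵢ/Kᵢ = 1.944 > 1, so g(0) = 0.305 > 0 and g(1) = -0.944 < 0.
Newton iteration, ψ₂⁰ = 0.32:
  ψ₂ = 0.320: g = 0.0838, g' = -0.682 → ψ₂ = 0.443
  ψ₂ = 0.443: g = -0.0030, g' = -0.741 → ψ₂ = 0.439
Converged at ψ₂ = 0.439.
  A: x = 0.439, y = 0.851
  B: x = 0.310, y = 0.109
  C: x = 0.251, y = 0.040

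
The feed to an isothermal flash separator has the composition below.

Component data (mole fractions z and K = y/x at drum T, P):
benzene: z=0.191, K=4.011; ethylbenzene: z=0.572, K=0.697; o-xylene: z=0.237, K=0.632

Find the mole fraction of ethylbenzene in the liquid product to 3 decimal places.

Rachford–Rice: g(β) = Σ zᵢ(Kᵢ−1)/(1+β(Kᵢ−1)) = 0.
g(0) = ΣzᵢKᵢ − 1 = 0.315 and g(1) = 1 − Σzᵢ/Kᵢ = -0.243, so a root lies in (0, 1).
Newton–Raphson from β = 0.5:
  β = 0.500: g = -0.0816, g' = -0.397 → β = 0.294
  β = 0.294: g = 0.0167, g' = -0.590 → β = 0.323
  β = 0.323: g = 0.0006, g' = -0.551 → β = 0.324
Converged at β = 0.324.
Compositions from xᵢ = zᵢ/(1+β(Kᵢ−1)), yᵢ = Kᵢxᵢ:
  benzene: x = 0.097, y = 0.388
  ethylbenzene: x = 0.634, y = 0.442
  o-xylene: x = 0.269, y = 0.170

x_ethylbenzene = 0.634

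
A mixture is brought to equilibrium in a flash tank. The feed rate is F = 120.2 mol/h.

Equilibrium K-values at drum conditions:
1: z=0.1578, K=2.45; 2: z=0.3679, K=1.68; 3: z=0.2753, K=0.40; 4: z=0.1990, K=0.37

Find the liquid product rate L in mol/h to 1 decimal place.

L = 81.7 mol/h

Material balance + equilibrium reduce to Σ zᵢ(Kᵢ−1)/(1+V/F(Kᵢ−1)) = 0.
Feasibility: ΣzᵢKᵢ = 1.1884, Σzᵢ/Kᵢ = 1.5095 — both > 1, two phases present.
Newton–Raphson from V/F = 0.39:
  V/F = 0.3900: g = -0.03796, g' = -0.5494 → V/F = 0.3209
  V/F = 0.3209: g = -0.00020, g' = -0.5452 → V/F = 0.3205
Converged at V/F = 0.3205.
Then V = V/F·F = 0.3205·120.2 = 38.5 mol/h and L = F − V = 81.7 mol/h.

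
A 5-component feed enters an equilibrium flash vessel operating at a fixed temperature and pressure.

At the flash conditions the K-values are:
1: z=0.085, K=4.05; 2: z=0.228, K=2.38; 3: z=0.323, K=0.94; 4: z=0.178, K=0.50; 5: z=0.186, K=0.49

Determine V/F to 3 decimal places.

V/F = 0.552

Newton–Raphson from V/F = 0.63:
  V/F = 0.630: g = -0.0328, g' = -0.418 → V/F = 0.552
Converged at V/F = 0.552.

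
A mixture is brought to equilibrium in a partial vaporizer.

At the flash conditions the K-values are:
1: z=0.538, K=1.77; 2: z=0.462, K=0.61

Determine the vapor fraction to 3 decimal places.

ψ = 0.779

Material balance + equilibrium reduce to Σ zᵢ(Kᵢ−1)/(1+ψ(Kᵢ−1)) = 0.
Check two-phase: ΣzᵢKᵢ = 1.234 > 1 and Σzᵢ/Kᵢ = 1.061 > 1, so g(0) = 0.234 > 0 and g(1) = -0.061 < 0.
Newton iteration, ψ⁰ = 0.5:
  ψ = 0.500: g = 0.0753, g' = -0.275 → ψ = 0.774
  ψ = 0.774: g = 0.0015, g' = -0.269 → ψ = 0.779
Converged at ψ = 0.779.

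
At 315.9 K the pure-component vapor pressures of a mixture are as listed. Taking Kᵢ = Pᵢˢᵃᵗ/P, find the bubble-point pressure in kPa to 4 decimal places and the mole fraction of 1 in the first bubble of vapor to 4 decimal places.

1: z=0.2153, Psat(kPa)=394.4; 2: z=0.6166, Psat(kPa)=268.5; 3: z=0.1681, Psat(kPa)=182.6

At the bubble point ψ → 0, so ΣzᵢKᵢ = 1 with Kᵢ = Pᵢˢᵃᵗ/P ⇒ P = ΣzᵢPᵢˢᵃᵗ.
P = 0.2153·394.4 + 0.6166·268.5 + 0.1681·182.6 = 281.1665 kPa
yᵢ = zᵢPᵢˢᵃᵗ/P ⇒ y_1 = 0.2153·394.4/281.1665 = 0.3020

Pbub = 281.1665 kPa, y_1 = 0.3020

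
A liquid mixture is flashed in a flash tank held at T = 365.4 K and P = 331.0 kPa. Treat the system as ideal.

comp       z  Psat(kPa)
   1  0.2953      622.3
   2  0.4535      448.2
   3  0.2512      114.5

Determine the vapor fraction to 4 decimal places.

ψ = 0.6717

Raoult's law: Kᵢ = Pᵢˢᵃᵗ/P = Pᵢˢᵃᵗ/331.0.
  K_1 = 622.3/331.0 = 1.880060, K_2 = 448.2/331.0 = 1.354079, K_3 = 114.5/331.0 = 0.345921
Rachford–Rice: g(ψ) = Σ zᵢ(Kᵢ−1)/(1+ψ(Kᵢ−1)) = 0.
Check two-phase: ΣzᵢKᵢ = 1.2562 > 1 and Σzᵢ/Kᵢ = 1.2182 > 1, so g(0) = 0.2562 > 0 and g(1) = -0.2182 < 0.
Iterate (Newton) starting at ψ = 0.5:
  ψ = 0.5000: g = 0.07274, g' = -0.3886 → ψ = 0.6872
  ψ = 0.6872: g = -0.00735, g' = -0.4802 → ψ = 0.6719
  ψ = 0.6719: g = -0.00008, g' = -0.4694 → ψ = 0.6717
Converged at ψ = 0.6717.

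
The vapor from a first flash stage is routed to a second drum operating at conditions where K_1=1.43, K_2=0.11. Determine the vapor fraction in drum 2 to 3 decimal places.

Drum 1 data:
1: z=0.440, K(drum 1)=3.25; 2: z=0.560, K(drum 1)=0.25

V/F (drum 2) = 0.477

Drum 1:
Rachford–Rice: g(ψ₁) = Σ zᵢ(Kᵢ−1)/(1+ψ₁(Kᵢ−1)) = 0.
Feasibility: ΣzᵢKᵢ = 1.570, Σzᵢ/Kᵢ = 2.375 — both > 1, two phases present.
Iterate (Newton) starting at ψ₁ = 0.61:
  ψ₁ = 0.610: g = -0.3569, g' = -1.466 → ψ₁ = 0.367
  ψ₁ = 0.367: g = -0.0367, g' = -1.268 → ψ₁ = 0.338
Converged at ψ₁ = 0.338.
Drum-1 compositions:
  1: x = 0.250, y = 0.813
  2: x = 0.750, y = 0.187
Drum-2 feed = drum-1 vapor: z₂ = (0.8125, 0.1875).
Drum 2:
Material balance + equilibrium reduce to Σ zᵢ(Kᵢ−1)/(1+ψ₂(Kᵢ−1)) = 0.
Feasibility: ΣzᵢKᵢ = 1.183, Σzᵢ/Kᵢ = 2.273 — both > 1, two phases present.
Newton iteration, ψ₂⁰ = 0.5:
  ψ₂ = 0.500: g = -0.0131, g' = -0.584 → ψ₂ = 0.478
  ψ₂ = 0.478: g = -0.0004, g' = -0.553 → ψ₂ = 0.477
Converged at ψ₂ = 0.477.
  1: x = 0.674, y = 0.964
  2: x = 0.326, y = 0.036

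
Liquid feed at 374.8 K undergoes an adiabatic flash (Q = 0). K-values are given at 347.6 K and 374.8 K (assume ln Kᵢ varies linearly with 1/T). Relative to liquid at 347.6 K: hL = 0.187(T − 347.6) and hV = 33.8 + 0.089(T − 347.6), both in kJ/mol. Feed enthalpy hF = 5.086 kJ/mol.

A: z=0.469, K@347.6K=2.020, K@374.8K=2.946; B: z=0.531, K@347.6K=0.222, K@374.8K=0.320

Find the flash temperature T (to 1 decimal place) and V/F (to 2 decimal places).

T = 350.7 K, V/F = 0.13

Adiabatic flash: solve Rachford–Rice at each trial T, then check hF = ψ·hV(T) + (1−ψ)·hL(T).
  T = 347.6 K: K = (2.020, 0.222), RR gives ψ = 0.082, H_out = 2.780 kJ/mol
  T = 374.8 K: K = (2.946, 0.320), RR gives ψ = 0.417, H_out = 18.064 kJ/mol
  T = 361.2 K: K = (2.457, 0.268), RR gives ψ = 0.277, H_out = 11.522 kJ/mol
  T = 354.4 K: K = (2.232, 0.245), RR gives ψ = 0.190, H_out = 7.560 kJ/mol
  T = 351.0 K: K = (2.124, 0.233), RR gives ψ = 0.139, H_out = 5.297 kJ/mol
  T = 349.3 K: K = (2.072, 0.228), RR gives ψ = 0.112, H_out = 4.074 kJ/mol
Linear interpolation between T = 349.3 (H_out = 4.074) and T = 351.0 (H_out = 5.297) on hF = 5.086 gives T ≈ 350.7 K, at which ψ = 0.13.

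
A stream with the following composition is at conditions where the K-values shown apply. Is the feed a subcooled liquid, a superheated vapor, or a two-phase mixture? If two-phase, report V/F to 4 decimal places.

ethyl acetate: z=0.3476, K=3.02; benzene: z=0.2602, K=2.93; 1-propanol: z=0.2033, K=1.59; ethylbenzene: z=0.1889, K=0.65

superheated vapor

ΣzᵢKᵢ = 2.2582; Σzᵢ/Kᵢ = 0.6224.
Since Σzᵢ/Kᵢ < 1 the mixture is above its dew point — single vapor phase.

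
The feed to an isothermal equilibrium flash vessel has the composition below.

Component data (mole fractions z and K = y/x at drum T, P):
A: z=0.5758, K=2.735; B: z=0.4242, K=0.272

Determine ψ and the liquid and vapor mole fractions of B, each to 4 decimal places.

Let ψ = V/F and solve Σ zᵢ(Kᵢ−1)/(1+ψ(Kᵢ−1)) = 0.
Feasibility: ΣzᵢKᵢ = 1.6902, Σzᵢ/Kᵢ = 1.7701 — both > 1, two phases present.
Newton iteration, ψ⁰ = 0.5:
  ψ = 0.5000: g = 0.04938, g' = -1.0528 → ψ = 0.5469
  ψ = 0.5469: g = -0.00051, g' = -1.0770 → ψ = 0.5464
Converged at ψ = 0.5464.
Compositions from xᵢ = zᵢ/(1+ψ(Kᵢ−1)), yᵢ = Kᵢxᵢ:
  A: x = 0.2956, y = 0.8084
  B: x = 0.7044, y = 0.1916

ψ = 0.5464, x_B = 0.7044, y_B = 0.1916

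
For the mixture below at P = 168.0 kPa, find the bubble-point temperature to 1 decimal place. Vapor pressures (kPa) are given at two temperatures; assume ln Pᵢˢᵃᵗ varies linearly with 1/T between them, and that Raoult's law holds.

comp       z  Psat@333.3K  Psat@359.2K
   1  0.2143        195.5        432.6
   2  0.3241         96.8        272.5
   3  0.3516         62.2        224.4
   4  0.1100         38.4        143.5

T = 346.3 K

Bubble-point temperature: ΣzᵢPᵢˢᵃᵗ(T) = P. Interpolate ln Pᵢˢᵃᵗ = aᵢ + bᵢ/T.
  T = 333.3 K: ΣzᵢPᵢˢᵃᵗ = 99.36 kPa
  T = 359.2 K: ΣzᵢPᵢˢᵃᵗ = 275.71 kPa
  T = 346.2 K: ΣzᵢPᵢˢᵃᵗ = 167.51 kPa
  T = 352.7 K: ΣzᵢPᵢˢᵃᵗ = 215.63 kPa
  T = 349.4 K: ΣzᵢPᵢˢᵃᵗ = 189.85 kPa
  T = 347.8 K: ΣzᵢPᵢˢᵃᵗ = 178.37 kPa
Interpolating between 346.2 K and 347.8 K gives T ≈ 346.3 K.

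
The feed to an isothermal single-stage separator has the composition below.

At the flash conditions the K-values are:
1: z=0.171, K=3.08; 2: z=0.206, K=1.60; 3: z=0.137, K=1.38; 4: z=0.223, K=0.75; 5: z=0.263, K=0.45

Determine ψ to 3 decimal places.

Rachford–Rice: g(ψ) = Σ zᵢ(Kᵢ−1)/(1+ψ(Kᵢ−1)) = 0.
g(0) = ΣzᵢKᵢ − 1 = 0.331 and g(1) = 1 − Σzᵢ/Kᵢ = -0.165, so a root lies in (0, 1).
Iterate (Newton) starting at ψ = 0.65:
  ψ = 0.650: g = -0.0098, g' = -0.397 → ψ = 0.625
Converged at ψ = 0.625.

ψ = 0.625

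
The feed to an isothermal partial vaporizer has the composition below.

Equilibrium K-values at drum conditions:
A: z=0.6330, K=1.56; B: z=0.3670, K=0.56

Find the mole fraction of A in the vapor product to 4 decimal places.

Material balance + equilibrium reduce to Σ zᵢ(Kᵢ−1)/(1+V/F(Kᵢ−1)) = 0.
Feasibility: ΣzᵢKᵢ = 1.1930, Σzᵢ/Kᵢ = 1.0611 — both > 1, two phases present.
Binary case is linear: z₁(K₁−1)(1+V/F(K₂−1)) + z₂(K₂−1)(1+V/F(K₁−1)) = 0
⇒ V/F = [z₁(K₁−1)+z₂(K₂−1)] / [−(K₁−1)(K₂−1)] = 0.19300/0.24640 = 0.7833
Compositions from xᵢ = zᵢ/(1+V/F(Kᵢ−1)), yᵢ = Kᵢxᵢ:
  A: x = 0.4400, y = 0.6864
  B: x = 0.5600, y = 0.3136

y_A = 0.6864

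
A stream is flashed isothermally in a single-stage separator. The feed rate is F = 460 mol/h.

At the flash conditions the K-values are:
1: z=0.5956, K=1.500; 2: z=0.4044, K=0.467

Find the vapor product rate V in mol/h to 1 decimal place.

Rachford–Rice: g(ψ) = Σ zᵢ(Kᵢ−1)/(1+ψ(Kᵢ−1)) = 0.
g(0) = ΣzᵢKᵢ − 1 = 0.0823 and g(1) = 1 − Σzᵢ/Kᵢ = -0.2630, so a root lies in (0, 1).
Iterate (Newton) starting at ψ = 0.56:
  ψ = 0.5600: g = -0.07460, g' = -0.3243 → ψ = 0.3300
  ψ = 0.3300: g = -0.00592, g' = -0.2789 → ψ = 0.3087
  ψ = 0.3087: g = -0.00003, g' = -0.2763 → ψ = 0.3086
Converged at ψ = 0.3086.
Then V = ψ·F = 0.3086·460 = 142.0 mol/h and L = F − V = 318.0 mol/h.

V = 142.0 mol/h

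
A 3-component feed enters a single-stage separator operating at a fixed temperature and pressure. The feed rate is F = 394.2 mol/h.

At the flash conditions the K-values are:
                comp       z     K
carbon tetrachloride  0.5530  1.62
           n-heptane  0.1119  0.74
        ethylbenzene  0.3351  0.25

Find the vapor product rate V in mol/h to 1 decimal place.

V = 59.3 mol/h

Rachford–Rice: g(V/F) = Σ zᵢ(Kᵢ−1)/(1+V/F(Kᵢ−1)) = 0.
g(0) = ΣzᵢKᵢ − 1 = 0.0624 and g(1) = 1 − Σzᵢ/Kᵢ = -0.8330, so a root lies in (0, 1).
Newton iteration, V/F⁰ = 0.36:
  V/F = 0.3600: g = -0.09608, g' = -0.5050 → V/F = 0.1697
  V/F = 0.1697: g = -0.00821, g' = -0.4298 → V/F = 0.1506
  V/F = 0.1506: g = -0.00004, g' = -0.4256 → V/F = 0.1505
Converged at V/F = 0.1505.
Then V = V/F·F = 0.1505·394.2 = 59.3 mol/h and L = F − V = 334.9 mol/h.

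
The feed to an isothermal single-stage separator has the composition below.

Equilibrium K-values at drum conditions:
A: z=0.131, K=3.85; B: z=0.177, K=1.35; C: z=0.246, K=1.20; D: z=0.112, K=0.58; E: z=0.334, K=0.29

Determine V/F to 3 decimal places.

V/F = 0.222

Material balance + equilibrium reduce to Σ zᵢ(Kᵢ−1)/(1+V/F(Kᵢ−1)) = 0.
Check two-phase: ΣzᵢKᵢ = 1.200 > 1 and Σzᵢ/Kᵢ = 1.715 > 1, so g(0) = 0.200 > 0 and g(1) = -0.715 < 0.
Newton iteration, V/F⁰ = 0.5:
  V/F = 0.500: g = -0.1758, g' = -0.641 → V/F = 0.226
  V/F = 0.226: g = -0.0027, g' = -0.684 → V/F = 0.222
Converged at V/F = 0.222.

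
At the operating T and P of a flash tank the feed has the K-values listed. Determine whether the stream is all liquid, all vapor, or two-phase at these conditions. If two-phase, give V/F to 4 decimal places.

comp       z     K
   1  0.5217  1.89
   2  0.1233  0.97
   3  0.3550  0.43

two-phase, V/F = 0.5804

ΣzᵢKᵢ = 1.2583; Σzᵢ/Kᵢ = 1.2287.
Both exceed 1, so a two-phase solution exists.
Rachford–Rice: g(ψ) = Σ zᵢ(Kᵢ−1)/(1+ψ(Kᵢ−1)) = 0.
Iterate (Newton) starting at ψ = 0.5:
  ψ = 0.5000: g = 0.03456, g' = -0.4236 → ψ = 0.5816
  ψ = 0.5816: g = -0.00051, g' = -0.4376 → ψ = 0.5804
Converged at ψ = 0.5804.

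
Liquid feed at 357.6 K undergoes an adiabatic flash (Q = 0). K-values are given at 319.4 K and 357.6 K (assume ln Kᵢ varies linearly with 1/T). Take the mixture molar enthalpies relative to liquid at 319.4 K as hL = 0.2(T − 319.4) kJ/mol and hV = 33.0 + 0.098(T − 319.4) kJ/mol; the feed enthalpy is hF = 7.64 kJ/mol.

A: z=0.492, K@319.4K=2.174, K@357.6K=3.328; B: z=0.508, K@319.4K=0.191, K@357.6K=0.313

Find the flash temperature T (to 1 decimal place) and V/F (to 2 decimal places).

Adiabatic flash: solve Rachford–Rice at each trial T, then check hF = ψ·hV(T) + (1−ψ)·hL(T).
  T = 319.4 K: K = (2.174, 0.191), RR gives ψ = 0.175, H_out = 5.790 kJ/mol
  T = 357.6 K: K = (3.328, 0.313), RR gives ψ = 0.498, H_out = 22.132 kJ/mol
  T = 338.5 K: K = (2.722, 0.248), RR gives ψ = 0.359, H_out = 14.975 kJ/mol
  T = 328.9 K: K = (2.439, 0.218), RR gives ψ = 0.276, H_out = 10.755 kJ/mol
  T = 324.1 K: K = (2.303, 0.204), RR gives ψ = 0.229, H_out = 8.372 kJ/mol
  T = 321.8 K: K = (2.240, 0.198), RR gives ψ = 0.203, H_out = 7.143 kJ/mol
Linear interpolation between T = 321.8 (H_out = 7.143) and T = 324.1 (H_out = 8.372) on hF = 7.64 gives T ≈ 322.7 K, at which ψ = 0.21.

T = 322.7 K, V/F = 0.21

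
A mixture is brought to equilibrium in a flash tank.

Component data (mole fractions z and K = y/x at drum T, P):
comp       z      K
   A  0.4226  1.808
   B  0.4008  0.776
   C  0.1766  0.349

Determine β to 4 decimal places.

Let β = V/F and solve Σ zᵢ(Kᵢ−1)/(1+β(Kᵢ−1)) = 0.
Feasibility: ΣzᵢKᵢ = 1.1367, Σzᵢ/Kᵢ = 1.2563 — both > 1, two phases present.
Newton iteration, β⁰ = 0.5:
  β = 0.5000: g = -0.02834, g' = -0.3300 → β = 0.4141
  β = 0.4141: g = -0.00050, g' = -0.3196 → β = 0.4125
Converged at β = 0.4125.

β = 0.4125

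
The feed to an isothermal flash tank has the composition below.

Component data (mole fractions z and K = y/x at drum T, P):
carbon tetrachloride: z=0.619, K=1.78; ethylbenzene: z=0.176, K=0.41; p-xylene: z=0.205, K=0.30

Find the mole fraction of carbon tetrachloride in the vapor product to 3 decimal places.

Let ψ = V/F and solve Σ zᵢ(Kᵢ−1)/(1+ψ(Kᵢ−1)) = 0.
g(0) = ΣzᵢKᵢ − 1 = 0.235 and g(1) = 1 − Σzᵢ/Kᵢ = -0.460, so a root lies in (0, 1).
Newton–Raphson from ψ = 0.62:
  ψ = 0.620: g = -0.0918, g' = -0.637 → ψ = 0.476
  ψ = 0.476: g = -0.0074, g' = -0.545 → ψ = 0.462
Converged at ψ = 0.462.
Compositions from xᵢ = zᵢ/(1+ψ(Kᵢ−1)), yᵢ = Kᵢxᵢ:
  carbon tetrachloride: x = 0.455, y = 0.810
  ethylbenzene: x = 0.242, y = 0.099
  p-xylene: x = 0.303, y = 0.091

y_carbon tetrachloride = 0.810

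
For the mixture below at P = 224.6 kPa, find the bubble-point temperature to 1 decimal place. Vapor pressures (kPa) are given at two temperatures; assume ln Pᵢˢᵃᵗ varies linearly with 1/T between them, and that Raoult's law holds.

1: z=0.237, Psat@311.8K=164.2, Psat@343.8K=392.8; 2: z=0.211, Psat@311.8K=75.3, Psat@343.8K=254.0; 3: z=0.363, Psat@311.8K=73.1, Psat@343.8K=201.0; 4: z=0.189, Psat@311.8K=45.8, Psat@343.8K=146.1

T = 340.5 K

Bubble-point temperature: ΣzᵢPᵢˢᵃᵗ(T) = P. Interpolate ln Pᵢˢᵃᵗ = aᵢ + bᵢ/T.
  T = 311.8 K: ΣzᵢPᵢˢᵃᵗ = 90.00 kPa
  T = 343.8 K: ΣzᵢPᵢˢᵃᵗ = 247.26 kPa
  T = 327.8 K: ΣzᵢPᵢˢᵃᵗ = 152.55 kPa
  T = 335.8 K: ΣzᵢPᵢˢᵃᵗ = 195.23 kPa
  T = 339.8 K: ΣzᵢPᵢˢᵃᵗ = 219.99 kPa
  T = 341.8 K: ΣzᵢPᵢˢᵃᵗ = 233.30 kPa
Interpolating between 339.8 K and 341.8 K gives T ≈ 340.5 K.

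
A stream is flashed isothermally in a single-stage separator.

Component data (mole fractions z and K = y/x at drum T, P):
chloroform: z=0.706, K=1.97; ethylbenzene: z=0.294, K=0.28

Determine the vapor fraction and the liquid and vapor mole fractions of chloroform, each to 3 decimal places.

Material balance + equilibrium reduce to Σ zᵢ(Kᵢ−1)/(1+ψ(Kᵢ−1)) = 0.
Check two-phase: ΣzᵢKᵢ = 1.473 > 1 and Σzᵢ/Kᵢ = 1.408 > 1, so g(0) = 0.473 > 0 and g(1) = -0.408 < 0.
Binary case is linear: z₁(K₁−1)(1+ψ(K₂−1)) + z₂(K₂−1)(1+ψ(K₁−1)) = 0
⇒ ψ = [z₁(K₁−1)+z₂(K₂−1)] / [−(K₁−1)(K₂−1)] = 0.4731/0.6984 = 0.677
Compositions from xᵢ = zᵢ/(1+ψ(Kᵢ−1)), yᵢ = Kᵢxᵢ:
  chloroform: x = 0.426, y = 0.839
  ethylbenzene: x = 0.574, y = 0.161

ψ = 0.677, x_chloroform = 0.426, y_chloroform = 0.839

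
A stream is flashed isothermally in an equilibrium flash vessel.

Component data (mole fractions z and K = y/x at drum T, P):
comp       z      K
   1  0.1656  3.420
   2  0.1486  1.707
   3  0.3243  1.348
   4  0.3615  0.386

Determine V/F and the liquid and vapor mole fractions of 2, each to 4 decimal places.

Newton iteration, V/F⁰ = 0.5:
  V/F = 0.5000: g = 0.03480, g' = -0.5514 → V/F = 0.5631
  V/F = 0.5631: g = -0.00014, g' = -0.5576 → V/F = 0.5629
Converged at V/F = 0.5629.
Compositions from xᵢ = zᵢ/(1+V/F(Kᵢ−1)), yᵢ = Kᵢxᵢ:
  1: x = 0.0701, y = 0.2398
  2: x = 0.1063, y = 0.1815
  3: x = 0.2712, y = 0.3656
  4: x = 0.5524, y = 0.2132

V/F = 0.5629, x_2 = 0.1063, y_2 = 0.1815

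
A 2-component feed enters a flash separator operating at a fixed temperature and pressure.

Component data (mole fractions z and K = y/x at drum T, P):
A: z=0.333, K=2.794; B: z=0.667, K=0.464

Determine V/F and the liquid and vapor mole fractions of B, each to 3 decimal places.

Binary case is linear: z₁(K₁−1)(1+V/F(K₂−1)) + z₂(K₂−1)(1+V/F(K₁−1)) = 0
⇒ V/F = [z₁(K₁−1)+z₂(K₂−1)] / [−(K₁−1)(K₂−1)] = 0.2399/0.9616 = 0.249
Compositions from xᵢ = zᵢ/(1+V/F(Kᵢ−1)), yᵢ = Kᵢxᵢ:
  A: x = 0.230, y = 0.643
  B: x = 0.770, y = 0.357

V/F = 0.249, x_B = 0.770, y_B = 0.357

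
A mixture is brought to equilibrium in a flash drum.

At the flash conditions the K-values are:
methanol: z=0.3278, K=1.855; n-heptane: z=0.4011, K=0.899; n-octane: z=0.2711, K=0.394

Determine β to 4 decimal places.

β = 0.2360

Newton–Raphson from β = 0.5:
  β = 0.5000: g = -0.08204, g' = -0.3271 → β = 0.2492
  β = 0.2492: g = -0.00402, g' = -0.3053 → β = 0.2360
Converged at β = 0.2360.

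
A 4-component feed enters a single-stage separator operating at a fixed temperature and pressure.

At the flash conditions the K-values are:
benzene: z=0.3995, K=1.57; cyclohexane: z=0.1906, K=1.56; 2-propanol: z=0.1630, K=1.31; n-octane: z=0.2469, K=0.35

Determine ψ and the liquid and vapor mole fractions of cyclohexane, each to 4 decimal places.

ψ = 0.6699, x_cyclohexane = 0.1386, y_cyclohexane = 0.2162

Iterate (Newton) starting at ψ = 0.66:
  ψ = 0.6600: g = 0.00429, g' = -0.4311 → ψ = 0.6699
Converged at ψ = 0.6699.
Compositions from xᵢ = zᵢ/(1+ψ(Kᵢ−1)), yᵢ = Kᵢxᵢ:
  benzene: x = 0.2891, y = 0.4539
  cyclohexane: x = 0.1386, y = 0.2162
  2-propanol: x = 0.1350, y = 0.1768
  n-octane: x = 0.4373, y = 0.1531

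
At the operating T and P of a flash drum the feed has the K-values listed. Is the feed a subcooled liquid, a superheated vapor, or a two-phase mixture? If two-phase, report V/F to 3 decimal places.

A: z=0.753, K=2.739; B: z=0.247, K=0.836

ΣzᵢKᵢ = 2.269; Σzᵢ/Kᵢ = 0.570.
Since Σzᵢ/Kᵢ < 1 the mixture is above its dew point — single vapor phase.

superheated vapor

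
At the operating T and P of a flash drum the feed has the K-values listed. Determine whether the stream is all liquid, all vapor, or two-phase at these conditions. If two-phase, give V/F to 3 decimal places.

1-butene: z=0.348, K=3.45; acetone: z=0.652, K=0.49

two-phase, V/F = 0.416

ΣzᵢKᵢ = 1.520; Σzᵢ/Kᵢ = 1.431.
Both exceed 1, so a two-phase solution exists.
Newton–Raphson from ψ = 0.57:
  ψ = 0.570: g = -0.1130, g' = -0.701 → ψ = 0.409
  ψ = 0.409: g = 0.0059, g' = -0.792 → ψ = 0.416
Converged at ψ = 0.416.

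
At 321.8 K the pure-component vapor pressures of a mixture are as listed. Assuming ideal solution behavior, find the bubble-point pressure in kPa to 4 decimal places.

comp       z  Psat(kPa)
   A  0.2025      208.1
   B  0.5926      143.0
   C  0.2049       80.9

Pbub = 143.4585 kPa

At the bubble point ψ → 0, so ΣzᵢKᵢ = 1 with Kᵢ = Pᵢˢᵃᵗ/P ⇒ P = ΣzᵢPᵢˢᵃᵗ.
P = 0.2025·208.1 + 0.5926·143.0 + 0.2049·80.9 = 143.4585 kPa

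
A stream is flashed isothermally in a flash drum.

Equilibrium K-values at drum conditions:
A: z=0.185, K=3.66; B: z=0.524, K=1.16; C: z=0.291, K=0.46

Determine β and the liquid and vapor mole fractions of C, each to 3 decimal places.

β = 0.686, x_C = 0.462, y_C = 0.213

Rachford–Rice: g(β) = Σ zᵢ(Kᵢ−1)/(1+β(Kᵢ−1)) = 0.
Feasibility: ΣzᵢKᵢ = 1.419, Σzᵢ/Kᵢ = 1.135 — both > 1, two phases present.
Newton–Raphson from β = 0.39:
  β = 0.390: g = 0.1214, g' = -0.463 → β = 0.652
  β = 0.652: g = 0.0134, g' = -0.388 → β = 0.686
Converged at β = 0.686.
Compositions from xᵢ = zᵢ/(1+β(Kᵢ−1)), yᵢ = Kᵢxᵢ:
  A: x = 0.065, y = 0.240
  B: x = 0.472, y = 0.548
  C: x = 0.462, y = 0.213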